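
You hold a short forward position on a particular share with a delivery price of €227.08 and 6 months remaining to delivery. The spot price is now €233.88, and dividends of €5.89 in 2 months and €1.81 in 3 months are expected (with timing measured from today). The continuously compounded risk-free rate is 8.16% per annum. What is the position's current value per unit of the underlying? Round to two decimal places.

-€8.29

PV(remaining dividends) I = 5.89·e^(−0.0816·2/12) + 1.81·e^(−0.0816·3/12) = 7.5839
Current forward F = (S − I)·e^(rT) = (233.88 − 7.5839)·e^(0.0816·6/12) = 226.2961 × 1.041644 = 235.7200
Value (long) = (F − K)·e^(−rT) = (235.7200 − 227.08) × 0.960021 = 8.2946
Short position value = −(long value) = -€8.29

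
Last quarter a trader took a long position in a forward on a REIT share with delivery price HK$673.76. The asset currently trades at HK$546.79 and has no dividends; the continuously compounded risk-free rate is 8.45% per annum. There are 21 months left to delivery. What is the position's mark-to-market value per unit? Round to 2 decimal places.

-HK$34.35

Current fair forward for the remaining 21 months: F = S·e^(r·T), r = 0.0845
F = 546.79 · e^(0.0845 × 21/12) = 546.79 × 1.159368 = 633.9308
Value of long forward = (F − K)·e^(−rT) = (633.9308 − 673.76) · e^(−0.0845·21/12)
= -39.8292 × 0.862539 = -34.35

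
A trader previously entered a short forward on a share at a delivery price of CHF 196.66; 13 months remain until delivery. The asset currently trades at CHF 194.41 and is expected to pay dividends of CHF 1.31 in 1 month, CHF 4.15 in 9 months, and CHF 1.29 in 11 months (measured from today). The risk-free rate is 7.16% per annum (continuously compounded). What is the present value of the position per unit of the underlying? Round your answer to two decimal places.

-CHF 5.98

PV(remaining dividends) I = 1.31·e^(−0.0716·1/12) + 4.15·e^(−0.0716·9/12) + 1.29·e^(−0.0716·11/12) = 6.4433
Current forward F = (S − I)·e^(rT) = (194.41 − 6.4433)·e^(0.0716·13/12) = 187.9667 × 1.080654 = 203.1270
Value (long) = (F − K)·e^(−rT) = (203.1270 − 196.66) × 0.925365 = 5.9843
Short position value = −(long value) = -CHF 5.98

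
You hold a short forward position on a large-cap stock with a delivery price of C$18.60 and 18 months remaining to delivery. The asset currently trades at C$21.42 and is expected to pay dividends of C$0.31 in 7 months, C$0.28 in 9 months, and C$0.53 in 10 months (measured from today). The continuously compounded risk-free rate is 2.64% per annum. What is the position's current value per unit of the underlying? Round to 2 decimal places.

-C$2.44

PV(remaining dividends) I = 0.31·e^(−0.0264·7/12) + 0.28·e^(−0.0264·9/12) + 0.53·e^(−0.0264·10/12) = 1.0982
Current forward F = (S − I)·e^(rT) = (21.42 − 1.0982)·e^(0.0264·18/12) = 20.3218 × 1.040395 = 21.1427
Value (long) = (F − K)·e^(−rT) = (21.1427 − 18.60) × 0.961174 = 2.4440
Short position value = −(long value) = -C$2.44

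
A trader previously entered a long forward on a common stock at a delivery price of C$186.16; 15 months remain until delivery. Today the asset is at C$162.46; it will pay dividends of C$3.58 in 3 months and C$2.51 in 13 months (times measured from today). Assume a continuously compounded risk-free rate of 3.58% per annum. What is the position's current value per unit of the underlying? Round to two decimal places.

PV(remaining dividends) I = 3.58·e^(−0.0358·3/12) + 2.51·e^(−0.0358·13/12) = 5.9626
Current forward F = (S − I)·e^(rT) = (162.46 − 5.9626)·e^(0.0358·15/12) = 156.4974 × 1.045766 = 163.6597
Value (long) = (F − K)·e^(−rT) = (163.6597 − 186.16) × 0.956237 = -21.5156
Value = -C$21.52

-C$21.52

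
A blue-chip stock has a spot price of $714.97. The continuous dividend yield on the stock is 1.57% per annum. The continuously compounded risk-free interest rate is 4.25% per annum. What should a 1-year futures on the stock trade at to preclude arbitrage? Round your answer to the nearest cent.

$734.39

F = S·e^((r − q)T) = 714.97 · e^((0.0425 − 0.0157) × 1)
= 714.97 · e^0.026800 = 714.97 × 1.027162
F = $734.39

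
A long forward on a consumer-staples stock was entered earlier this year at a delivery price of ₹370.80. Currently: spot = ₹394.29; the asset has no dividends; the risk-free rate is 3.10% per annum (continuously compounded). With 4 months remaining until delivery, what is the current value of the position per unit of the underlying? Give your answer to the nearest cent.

₹27.30

Current fair forward for the remaining 4 months: F = S·e^(r·T), r = 0.0310
F = 394.29 · e^(0.0310 × 4/12) = 394.29 × 1.010387 = 398.3855
Value of long forward = (F − K)·e^(−rT) = (398.3855 − 370.80) · e^(−0.0310·4/12)
= 27.5855 × 0.989720 = 27.30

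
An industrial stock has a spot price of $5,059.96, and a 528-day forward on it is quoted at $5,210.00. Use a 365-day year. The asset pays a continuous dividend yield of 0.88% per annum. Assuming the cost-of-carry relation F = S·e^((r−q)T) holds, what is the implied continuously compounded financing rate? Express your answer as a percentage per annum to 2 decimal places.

2.90%

From F = S·e^((r−q)T): (r − q) = ln(F/S)/T
ln(5210.00/5059.96) = ln(1.029652) = 0.029221
(r − q) = 0.029221 / (528/365) = 0.020200
r = ln(F/S)/T + q = 0.020200 + 0.0088 = 0.029000
r = 2.90%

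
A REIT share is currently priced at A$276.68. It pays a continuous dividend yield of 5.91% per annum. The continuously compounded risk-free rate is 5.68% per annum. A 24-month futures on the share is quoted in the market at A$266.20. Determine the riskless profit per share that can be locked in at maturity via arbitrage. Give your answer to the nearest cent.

Fair futures: F* = S·e^(carry·T), with carry = (r − q) = 0.0568 − 0.0591 = -0.0023
F* = 276.68 · e^(-0.0023 × 24/12) = 276.68 · e^-0.004600 = 276.68 × 0.995411 = A$275.4103
Market A$266.20 < fair A$275.4103: forward underpriced → reverse cash-and-carry (short spot, go long the forward).
At maturity, profit = |F_mkt − F*| = |266.20 − 275.4103| = A$9.21 per share

A$9.21 per share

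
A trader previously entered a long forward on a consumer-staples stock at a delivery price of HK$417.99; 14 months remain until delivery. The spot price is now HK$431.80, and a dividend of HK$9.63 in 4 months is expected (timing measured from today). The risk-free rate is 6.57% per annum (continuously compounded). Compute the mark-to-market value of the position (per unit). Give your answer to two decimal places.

HK$35.23

PV(remaining dividends) I = 9.63·e^(−0.0657·4/12) = 9.4214
Current forward F = (S − I)·e^(rT) = (431.80 − 9.4214)·e^(0.0657·14/12) = 422.3786 × 1.079664 = 456.0270
Value (long) = (F − K)·e^(−rT) = (456.0270 − 417.99) × 0.926214 = 35.2304
Value = HK$35.23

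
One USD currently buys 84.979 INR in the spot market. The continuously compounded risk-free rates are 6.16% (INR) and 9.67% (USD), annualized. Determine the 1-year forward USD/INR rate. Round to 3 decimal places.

82.048

F = S·e^((r_INR − r_USD)T) = 84.979 · e^((0.0616 − 0.0967) × 1)
= 84.979 · e^-0.035100 = 84.979 × 0.965509
F = 82.048 INR per USD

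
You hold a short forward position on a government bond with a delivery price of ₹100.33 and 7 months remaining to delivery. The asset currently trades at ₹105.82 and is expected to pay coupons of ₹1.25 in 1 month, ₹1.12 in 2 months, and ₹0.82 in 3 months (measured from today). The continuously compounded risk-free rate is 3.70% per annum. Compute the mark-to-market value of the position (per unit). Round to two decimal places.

PV(remaining coupons) I = 1.25·e^(−0.0370·1/12) + 1.12·e^(−0.0370·2/12) + 0.82·e^(−0.0370·3/12) = 3.1717
Current forward F = (S − I)·e^(rT) = (105.82 − 3.1717)·e^(0.0370·7/12) = 102.6483 × 1.021818 = 104.8879
Value (long) = (F − K)·e^(−rT) = (104.8879 − 100.33) × 0.978648 = 4.4606
Short position value = −(long value) = -₹4.46

-₹4.46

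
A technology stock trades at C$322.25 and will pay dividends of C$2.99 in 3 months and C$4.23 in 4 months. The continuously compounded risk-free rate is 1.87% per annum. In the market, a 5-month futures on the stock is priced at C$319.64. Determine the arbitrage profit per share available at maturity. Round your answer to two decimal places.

C$2.11 per share

PV(dividends) I = 2.99·e^(−0.0187·3/12) + 4.23·e^(−0.0187·4/12) = 7.1798
Fair futures F* = (S − I)·e^(rT) = (322.25 − 7.1798)·e^0.007792 = 315.0702 × 1.007822 = 317.5347
Market C$319.64 > fair 317.5347: forward overpriced → cash-and-carry (borrow at r, buy the stock and collect the dividends, short the forward).
Profit at T = |F_mkt − F*| = |319.64 − 317.5347| = C$2.11 per share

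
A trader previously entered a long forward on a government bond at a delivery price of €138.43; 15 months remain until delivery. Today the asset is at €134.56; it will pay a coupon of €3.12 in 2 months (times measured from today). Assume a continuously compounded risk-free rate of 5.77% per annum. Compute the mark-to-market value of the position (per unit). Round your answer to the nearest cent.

€2.67

PV(remaining coupons) I = 3.12·e^(−0.0577·2/12) = 3.0901
Current forward F = (S − I)·e^(rT) = (134.56 − 3.0901)·e^(0.0577·15/12) = 131.4699 × 1.074790 = 141.3025
Value (long) = (F − K)·e^(−rT) = (141.3025 − 138.43) × 0.930415 = 2.6726
Value = €2.67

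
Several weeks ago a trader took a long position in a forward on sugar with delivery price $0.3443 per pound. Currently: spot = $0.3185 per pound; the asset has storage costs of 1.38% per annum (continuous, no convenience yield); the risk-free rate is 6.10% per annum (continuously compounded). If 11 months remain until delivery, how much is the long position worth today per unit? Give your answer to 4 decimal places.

-$0.0030 per pound

Current fair forward for the remaining 11 months: F = S·e^((r + u)·T), (r + u) = 0.0610 + 0.0138 = 0.0748
F = 0.3185 · e^(0.0748 × 11/12) = 0.3185 × 1.070972 = 0.3411
Value of long forward = (F − K)·e^(−rT) = (0.3411 − 0.3443) · e^(−0.0610·11/12)
= -0.0032 × 0.945618 = -0.0030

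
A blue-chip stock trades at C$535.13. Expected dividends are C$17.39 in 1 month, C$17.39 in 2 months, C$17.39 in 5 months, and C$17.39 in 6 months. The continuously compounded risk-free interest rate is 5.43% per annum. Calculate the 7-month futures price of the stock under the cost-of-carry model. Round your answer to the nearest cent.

C$481.68

PV(dividends) I = 17.39·e^(−0.0543·1/12) + 17.39·e^(−0.0543·2/12) + 17.39·e^(−0.0543·5/12) + 17.39·e^(−0.0543·6/12)
I = 17.3115 + 17.2333 + 17.0010 + 16.9242 = 68.4700
F = (S − I)·e^(rT) = (535.13 − 68.4700) · e^(0.0543·7/12)
= 466.6600 · e^0.031675 = 466.6600 × 1.032182 = C$481.68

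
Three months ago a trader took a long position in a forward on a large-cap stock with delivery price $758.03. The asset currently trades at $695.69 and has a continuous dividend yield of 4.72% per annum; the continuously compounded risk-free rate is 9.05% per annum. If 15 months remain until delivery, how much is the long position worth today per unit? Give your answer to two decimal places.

Current fair forward for the remaining 15 months: F = S·e^((r − q)·T), (r − q) = 0.0905 − 0.0472 = 0.0433
F = 695.69 · e^(0.0433 × 15/12) = 695.69 × 1.055617 = 734.3822
Value of long forward = (F − K)·e^(−rT) = (734.3822 − 758.03) · e^(−0.0905·15/12)
= -23.6478 × 0.893039 = -21.12

-$21.12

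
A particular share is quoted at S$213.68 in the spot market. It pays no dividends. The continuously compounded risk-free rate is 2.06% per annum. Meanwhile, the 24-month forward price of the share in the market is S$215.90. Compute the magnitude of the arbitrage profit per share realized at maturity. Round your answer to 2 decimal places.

S$6.77 per share

Fair forward: F* = S·e^(carry·T), with carry = r = 0.0206
F* = 213.68 · e^(0.0206 × 24/12) = 213.68 · e^0.041200 = 213.68 × 1.042060 = S$222.6674
Market S$215.90 < fair S$222.6674: forward underpriced → reverse cash-and-carry (short spot, go long the forward).
At maturity, profit = |F_mkt − F*| = |215.90 − 222.6674| = S$6.77 per share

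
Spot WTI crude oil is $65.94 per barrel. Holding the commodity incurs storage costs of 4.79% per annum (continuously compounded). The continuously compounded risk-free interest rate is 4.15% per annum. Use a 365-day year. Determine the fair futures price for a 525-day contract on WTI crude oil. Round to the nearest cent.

$74.99 per barrel

Net carry = r + u − y = 0.0415 + 0.0479 − 0.0000 = 0.0894
F = S·e^((r+u−y)T) = 65.94 · e^(0.0894 × 525/365) = 65.94 · e^0.128589
= 65.94 × 1.137223 = $74.99 per barrel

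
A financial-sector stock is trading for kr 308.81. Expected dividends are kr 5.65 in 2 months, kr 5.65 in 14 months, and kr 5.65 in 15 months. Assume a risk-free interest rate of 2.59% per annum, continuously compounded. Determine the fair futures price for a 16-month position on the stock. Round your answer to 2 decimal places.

kr 302.50

PV(dividends) I = 5.65·e^(−0.0259·2/12) + 5.65·e^(−0.0259·14/12) + 5.65·e^(−0.0259·15/12)
I = 5.6257 + 5.4818 + 5.4700 = 16.5775
F = (S − I)·e^(rT) = (308.81 − 16.5775) · e^(0.0259·16/12)
= 292.2325 · e^0.034533 = 292.2325 × 1.035136 = kr 302.50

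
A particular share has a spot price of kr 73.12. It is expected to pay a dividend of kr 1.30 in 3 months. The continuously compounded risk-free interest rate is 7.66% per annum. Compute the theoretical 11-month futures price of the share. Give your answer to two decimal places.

kr 77.07

PV(dividends) I = 1.30·e^(−0.0766·3/12)
I = 1.2753
F = (S − I)·e^(rT) = (73.12 − 1.2753) · e^(0.0766·11/12)
= 71.8447 · e^0.070217 = 71.8447 × 1.072741 = kr 77.07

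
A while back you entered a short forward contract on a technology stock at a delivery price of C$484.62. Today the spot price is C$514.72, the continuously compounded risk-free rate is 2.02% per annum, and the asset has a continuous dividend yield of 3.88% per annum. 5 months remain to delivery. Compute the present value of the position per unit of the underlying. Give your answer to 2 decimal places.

-C$25.91

Current fair forward for the remaining 5 months: F = S·e^((r − q)·T), (r − q) = 0.0202 − 0.0388 = -0.0186
F = 514.72 · e^(-0.0186 × 5/12) = 514.72 × 0.992280 = 510.7464
Value of long forward = (F − K)·e^(−rT) = (510.7464 − 484.62) · e^(−0.0202·5/12)
= 26.1264 × 0.991619 = 25.91
Short position value = −(long value) = -C$25.91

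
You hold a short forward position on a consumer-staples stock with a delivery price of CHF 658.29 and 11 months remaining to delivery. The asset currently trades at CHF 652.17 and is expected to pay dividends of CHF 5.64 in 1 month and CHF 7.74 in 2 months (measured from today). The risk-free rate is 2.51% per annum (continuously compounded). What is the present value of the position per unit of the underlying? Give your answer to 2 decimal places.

PV(remaining dividends) I = 5.64·e^(−0.0251·1/12) + 7.74·e^(−0.0251·2/12) = 13.3359
Current forward F = (S − I)·e^(rT) = (652.17 − 13.3359)·e^(0.0251·11/12) = 638.8341 × 1.023275 = 653.7030
Value (long) = (F − K)·e^(−rT) = (653.7030 − 658.29) × 0.977254 = -4.4827
Short position value = −(long value) = CHF 4.48

CHF 4.48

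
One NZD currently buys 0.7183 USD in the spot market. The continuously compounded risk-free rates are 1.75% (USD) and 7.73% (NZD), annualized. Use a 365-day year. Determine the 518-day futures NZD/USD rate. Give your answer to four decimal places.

F = S·e^((r_USD − r_NZD)T) = 0.7183 · e^((0.0175 − 0.0773) × 518/365)
= 0.7183 · e^-0.084867 = 0.7183 × 0.918634
F = 0.6599 USD per NZD

0.6599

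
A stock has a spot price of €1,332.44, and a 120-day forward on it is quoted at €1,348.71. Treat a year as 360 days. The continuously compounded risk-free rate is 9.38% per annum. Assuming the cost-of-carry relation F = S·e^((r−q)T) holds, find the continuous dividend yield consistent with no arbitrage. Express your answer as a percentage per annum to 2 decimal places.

From F = S·e^((r−q)T): (r − q) = ln(F/S)/T
ln(1348.71/1332.44) = ln(1.012211) = 0.012137
(r − q) = 0.012137 / (120/360) = 0.036411
q = r − ln(F/S)/T = 0.0938 − 0.036411 = 0.057389
q = 5.74%

5.74%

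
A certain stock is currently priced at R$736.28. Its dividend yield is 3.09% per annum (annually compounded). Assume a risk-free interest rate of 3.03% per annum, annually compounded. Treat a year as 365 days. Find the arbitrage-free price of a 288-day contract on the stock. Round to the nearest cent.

F = S · (1+r)^T / (1+q)^T
= 736.28 × 1.023832 / 1.024303 = 736.28 × 0.999540
F = R$735.94

R$735.94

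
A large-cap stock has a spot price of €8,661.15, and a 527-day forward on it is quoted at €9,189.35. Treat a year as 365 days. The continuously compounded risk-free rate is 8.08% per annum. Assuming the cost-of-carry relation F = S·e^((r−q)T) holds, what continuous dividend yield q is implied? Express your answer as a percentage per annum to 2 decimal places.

From F = S·e^((r−q)T): (r − q) = ln(F/S)/T
ln(9189.35/8661.15) = ln(1.060985) = 0.059198
(r − q) = 0.059198 / (527/365) = 0.041001
q = r − ln(F/S)/T = 0.0808 − 0.041001 = 0.039799
q = 3.98%

3.98%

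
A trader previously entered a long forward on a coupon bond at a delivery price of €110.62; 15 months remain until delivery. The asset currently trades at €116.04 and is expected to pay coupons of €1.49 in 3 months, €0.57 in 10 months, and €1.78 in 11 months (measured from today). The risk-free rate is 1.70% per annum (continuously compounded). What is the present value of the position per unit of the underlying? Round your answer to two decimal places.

€3.95

PV(remaining coupons) I = 1.49·e^(−0.0170·3/12) + 0.57·e^(−0.0170·10/12) + 1.78·e^(−0.0170·11/12) = 3.7981
Current forward F = (S − I)·e^(rT) = (116.04 − 3.7981)·e^(0.0170·15/12) = 112.2419 × 1.021477 = 114.6525
Value (long) = (F − K)·e^(−rT) = (114.6525 − 110.62) × 0.978974 = 3.9477
Value = €3.95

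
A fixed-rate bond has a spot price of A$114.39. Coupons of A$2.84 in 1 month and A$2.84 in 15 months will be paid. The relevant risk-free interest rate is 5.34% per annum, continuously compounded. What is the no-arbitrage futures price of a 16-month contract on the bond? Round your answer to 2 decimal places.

A$116.94

PV(coupons) I = 2.84·e^(−0.0534·1/12) + 2.84·e^(−0.0534·15/12)
I = 2.8274 + 2.6566 = 5.4840
F = (S − I)·e^(rT) = (114.39 − 5.4840) · e^(0.0534·16/12)
= 108.9060 · e^0.071200 = 108.9060 × 1.073796 = A$116.94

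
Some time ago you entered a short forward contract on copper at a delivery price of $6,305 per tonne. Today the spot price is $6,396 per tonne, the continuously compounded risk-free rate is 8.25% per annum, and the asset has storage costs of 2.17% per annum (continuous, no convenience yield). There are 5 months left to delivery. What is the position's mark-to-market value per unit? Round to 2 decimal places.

Current fair forward for the remaining 5 months: F = S·e^((r + u)·T), (r + u) = 0.0825 + 0.0217 = 0.1042
F = 6396 · e^(0.1042 × 5/12) = 6396 × 1.04437296 = 6679.8095
Value of long forward = (F − K)·e^(−rT) = (6679.8095 − 6305) · e^(−0.0825·5/12)
= 374.8095 × 0.96620911 = 362.14
Short position value = −(long value) = -$362.14

-$362.14 per tonne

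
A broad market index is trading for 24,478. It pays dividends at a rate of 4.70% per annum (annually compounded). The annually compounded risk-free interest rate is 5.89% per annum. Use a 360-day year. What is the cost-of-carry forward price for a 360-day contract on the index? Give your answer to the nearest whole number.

24,756

F = S · (1+r)^T / (1+q)^T
= 24478 × 1.058900 / 1.047000 = 24478 × 1.011366
F = 24,756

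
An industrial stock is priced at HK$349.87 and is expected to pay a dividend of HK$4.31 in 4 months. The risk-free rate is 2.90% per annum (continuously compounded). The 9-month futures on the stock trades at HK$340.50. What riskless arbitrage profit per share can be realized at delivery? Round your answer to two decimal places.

HK$12.70 per share

PV(dividends) I = 4.31·e^(−0.0290·4/12) = 4.2685
Fair futures F* = (S − I)·e^(rT) = (349.87 − 4.2685)·e^0.021750 = 345.6015 × 1.021988 = 353.2006
Market HK$340.50 < fair 353.2006: forward underpriced → reverse cash-and-carry (short the stock, invest proceeds at r, pay the dividends, go long the forward).
Profit at T = |F_mkt − F*| = |340.50 − 353.2006| = HK$12.70 per share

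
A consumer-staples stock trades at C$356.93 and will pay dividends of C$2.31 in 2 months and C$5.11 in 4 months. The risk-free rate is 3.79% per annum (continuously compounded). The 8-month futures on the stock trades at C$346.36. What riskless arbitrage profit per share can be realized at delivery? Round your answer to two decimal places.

C$12.17 per share

PV(dividends) I = 2.31·e^(−0.0379·2/12) + 5.11·e^(−0.0379·4/12) = 7.3413
Fair futures F* = (S − I)·e^(rT) = (356.93 − 7.3413)·e^0.025267 = 349.5887 × 1.025589 = 358.5343
Market C$346.36 < fair 358.5343: forward underpriced → reverse cash-and-carry (short the stock, invest proceeds at r, pay the dividends, go long the forward).
Profit at T = |F_mkt − F*| = |346.36 − 358.5343| = C$12.17 per share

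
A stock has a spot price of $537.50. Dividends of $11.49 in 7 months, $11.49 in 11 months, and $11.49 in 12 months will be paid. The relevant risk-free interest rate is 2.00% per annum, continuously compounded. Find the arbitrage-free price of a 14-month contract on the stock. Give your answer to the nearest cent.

PV(dividends) I = 11.49·e^(−0.0200·7/12) + 11.49·e^(−0.0200·11/12) + 11.49·e^(−0.0200·12/12)
I = 11.3567 + 11.2813 + 11.2625 = 33.9005
F = (S − I)·e^(rT) = (537.50 − 33.9005) · e^(0.0200·14/12)
= 503.5995 · e^0.023333 = 503.5995 × 1.023607 = $515.49

$515.49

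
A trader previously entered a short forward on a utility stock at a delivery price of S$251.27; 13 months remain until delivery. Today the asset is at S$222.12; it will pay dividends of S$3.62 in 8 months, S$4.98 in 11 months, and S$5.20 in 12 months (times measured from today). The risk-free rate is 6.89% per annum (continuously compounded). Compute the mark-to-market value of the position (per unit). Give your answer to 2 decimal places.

S$24.06

PV(remaining dividends) I = 3.62·e^(−0.0689·8/12) + 4.98·e^(−0.0689·11/12) + 5.20·e^(−0.0689·12/12) = 12.9865
Current forward F = (S − I)·e^(rT) = (222.12 − 12.9865)·e^(0.0689·13/12) = 209.1335 × 1.077498 = 225.3409
Value (long) = (F − K)·e^(−rT) = (225.3409 − 251.27) × 0.928076 = -24.0642
Short position value = −(long value) = S$24.06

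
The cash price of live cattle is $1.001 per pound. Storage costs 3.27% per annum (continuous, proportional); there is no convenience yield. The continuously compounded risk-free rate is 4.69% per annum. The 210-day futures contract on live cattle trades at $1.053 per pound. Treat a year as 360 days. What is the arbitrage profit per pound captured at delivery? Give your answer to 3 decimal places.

$0.004 per pound

Fair futures: F* = S·e^(carry·T), with carry = (r + u) = 0.0469 + 0.0327 = 0.0796
F* = 1.001 · e^(0.0796 × 210/360) = 1.001 · e^0.046433 = 1.001 × 1.047528 = $1.0486
Market $1.053 > fair $1.0486: forward overpriced → cash-and-carry (buy spot, short the forward).
At maturity, profit = |F_mkt − F*| = |1.053 − 1.0486| = $0.004 per pound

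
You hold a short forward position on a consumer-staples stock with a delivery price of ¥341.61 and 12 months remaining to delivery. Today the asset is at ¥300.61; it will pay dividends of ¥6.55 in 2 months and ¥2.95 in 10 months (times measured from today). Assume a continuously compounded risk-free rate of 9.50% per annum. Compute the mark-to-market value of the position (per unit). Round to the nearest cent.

¥19.21

PV(remaining dividends) I = 6.55·e^(−0.0950·2/12) + 2.95·e^(−0.0950·10/12) = 9.1726
Current forward F = (S − I)·e^(rT) = (300.61 − 9.1726)·e^(0.0950·12/12) = 291.4374 × 1.099659 = 320.4818
Value (long) = (F − K)·e^(−rT) = (320.4818 − 341.61) × 0.909373 = -19.2134
Short position value = −(long value) = ¥19.21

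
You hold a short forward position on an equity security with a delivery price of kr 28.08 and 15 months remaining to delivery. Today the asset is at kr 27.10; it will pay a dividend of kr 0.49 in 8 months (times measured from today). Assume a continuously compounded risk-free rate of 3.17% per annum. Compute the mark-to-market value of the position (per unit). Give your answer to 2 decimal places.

kr 0.37

PV(remaining dividends) I = 0.49·e^(−0.0317·8/12) = 0.4798
Current forward F = (S − I)·e^(rT) = (27.10 − 0.4798)·e^(0.0317·15/12) = 26.6202 × 1.040421 = 27.6962
Value (long) = (F − K)·e^(−rT) = (27.6962 − 28.08) × 0.961150 = -0.3689
Short position value = −(long value) = kr 0.37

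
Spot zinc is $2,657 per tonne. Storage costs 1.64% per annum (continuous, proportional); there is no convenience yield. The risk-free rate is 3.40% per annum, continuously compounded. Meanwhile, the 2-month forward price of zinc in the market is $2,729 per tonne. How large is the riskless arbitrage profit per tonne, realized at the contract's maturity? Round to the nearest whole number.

$50 per tonne

Fair forward: F* = S·e^(carry·T), with carry = (r + u) = 0.0340 + 0.0164 = 0.0504
F* = 2657 · e^(0.0504 × 2/12) = 2657 · e^0.008400 = 2657 × 1.008435 = $2679.4118
Market $2729 > fair $2679.4118: forward overpriced → cash-and-carry (buy spot, short the forward).
At maturity, profit = |F_mkt − F*| = |2729 − 2679.4118| = $50 per tonne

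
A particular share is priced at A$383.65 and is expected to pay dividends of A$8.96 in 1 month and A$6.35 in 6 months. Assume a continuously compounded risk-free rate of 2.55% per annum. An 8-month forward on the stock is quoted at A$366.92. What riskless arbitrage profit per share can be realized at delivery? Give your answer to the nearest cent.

PV(dividends) I = 8.96·e^(−0.0255·1/12) + 6.35·e^(−0.0255·6/12) = 15.2105
Fair forward F* = (S − I)·e^(rT) = (383.65 − 15.2105)·e^0.017000 = 368.4395 × 1.017145 = 374.7564
Market A$366.92 < fair 374.7564: forward underpriced → reverse cash-and-carry (short the stock, invest proceeds at r, pay the dividends, go long the forward).
Profit at T = |F_mkt − F*| = |366.92 − 374.7564| = A$7.84 per share

A$7.84 per share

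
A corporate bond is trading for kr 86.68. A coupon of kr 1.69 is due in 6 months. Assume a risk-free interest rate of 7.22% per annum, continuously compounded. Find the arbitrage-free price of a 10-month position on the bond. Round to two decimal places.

kr 90.32

PV(coupons) I = 1.69·e^(−0.0722·6/12)
I = 1.6301
F = (S − I)·e^(rT) = (86.68 − 1.6301) · e^(0.0722·10/12)
= 85.0499 · e^0.060167 = 85.0499 × 1.062014 = kr 90.32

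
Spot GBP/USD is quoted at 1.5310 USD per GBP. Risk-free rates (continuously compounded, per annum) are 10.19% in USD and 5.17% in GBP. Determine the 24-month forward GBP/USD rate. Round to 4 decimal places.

F = S·e^((r_USD − r_GBP)T) = 1.5310 · e^((0.1019 − 0.0517) × 24/12)
= 1.5310 · e^0.100400 = 1.5310 × 1.105613
F = 1.6927 USD per GBP

1.6927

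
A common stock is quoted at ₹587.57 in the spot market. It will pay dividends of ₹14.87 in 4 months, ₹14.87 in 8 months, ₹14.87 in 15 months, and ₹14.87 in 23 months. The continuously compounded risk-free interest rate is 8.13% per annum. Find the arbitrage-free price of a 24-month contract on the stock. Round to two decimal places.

PV(dividends) I = 14.87·e^(−0.0813·4/12) + 14.87·e^(−0.0813·8/12) + 14.87·e^(−0.0813·15/12) + 14.87·e^(−0.0813·23/12)
I = 14.4724 + 14.0855 + 13.4331 + 12.7244 = 54.7154
F = (S − I)·e^(rT) = (587.57 − 54.7154) · e^(0.0813·24/12)
= 532.8546 · e^0.162600 = 532.8546 × 1.176566 = ₹626.94

₹626.94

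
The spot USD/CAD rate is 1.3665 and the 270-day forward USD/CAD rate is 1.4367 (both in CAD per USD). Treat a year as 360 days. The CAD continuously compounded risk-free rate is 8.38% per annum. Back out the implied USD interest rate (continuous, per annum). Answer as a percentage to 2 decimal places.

1.70%

F = S·e^((r_CAD − r_USD)T) ⇒ r_USD = r_CAD − ln(F/S)/T
ln(1.4367/1.3665) = 0.050096; /(270/360) = 0.066795
r_USD = 0.0838 − 0.066795 = 0.017005
r_USD = 1.70%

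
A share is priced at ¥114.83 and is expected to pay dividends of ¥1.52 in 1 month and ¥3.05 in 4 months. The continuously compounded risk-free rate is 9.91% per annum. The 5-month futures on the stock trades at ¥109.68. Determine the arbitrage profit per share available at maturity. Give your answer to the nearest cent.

¥5.34 per share

PV(dividends) I = 1.52·e^(−0.0991·1/12) + 3.05·e^(−0.0991·4/12) = 4.4584
Fair futures F* = (S − I)·e^(rT) = (114.83 − 4.4584)·e^0.041292 = 110.3716 × 1.042156 = 115.0244
Market ¥109.68 < fair 115.0244: forward underpriced → reverse cash-and-carry (short the stock, invest proceeds at r, pay the dividends, go long the forward).
Profit at T = |F_mkt − F*| = |109.68 − 115.0244| = ¥5.34 per share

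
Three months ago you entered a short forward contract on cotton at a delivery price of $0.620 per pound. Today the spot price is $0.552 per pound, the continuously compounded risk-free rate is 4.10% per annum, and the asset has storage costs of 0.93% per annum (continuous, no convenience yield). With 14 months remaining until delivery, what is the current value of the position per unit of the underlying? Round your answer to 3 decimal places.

$0.033 per pound

Current fair forward for the remaining 14 months: F = S·e^((r + u)·T), (r + u) = 0.0410 + 0.0093 = 0.0503
F = 0.552 · e^(0.0503 × 14/12) = 0.552 × 1.060439 = 0.5854
Value of long forward = (F − K)·e^(−rT) = (0.5854 − 0.620) · e^(−0.0410·14/12)
= -0.0346 × 0.953293 = -0.033
Short position value = −(long value) = $0.033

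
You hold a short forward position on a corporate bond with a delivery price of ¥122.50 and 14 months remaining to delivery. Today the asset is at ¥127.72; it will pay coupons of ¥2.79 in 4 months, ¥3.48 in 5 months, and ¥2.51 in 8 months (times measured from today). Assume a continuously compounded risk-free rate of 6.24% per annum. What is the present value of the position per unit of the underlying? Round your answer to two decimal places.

-¥5.29

PV(remaining coupons) I = 2.79·e^(−0.0624·4/12) + 3.48·e^(−0.0624·5/12) + 2.51·e^(−0.0624·8/12) = 8.5310
Current forward F = (S − I)·e^(rT) = (127.72 − 8.5310)·e^(0.0624·14/12) = 119.1890 × 1.075515 = 128.1896
Value (long) = (F − K)·e^(−rT) = (128.1896 − 122.50) × 0.929787 = 5.2901
Short position value = −(long value) = -¥5.29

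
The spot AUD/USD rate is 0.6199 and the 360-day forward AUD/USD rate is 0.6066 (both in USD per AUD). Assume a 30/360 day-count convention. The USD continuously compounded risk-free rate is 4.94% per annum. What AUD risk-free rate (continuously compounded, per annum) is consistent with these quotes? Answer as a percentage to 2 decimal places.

F = S·e^((r_USD − r_AUD)T) ⇒ r_AUD = r_USD − ln(F/S)/T
ln(0.6066/0.6199) = -0.021689; /(360/360) = -0.021689
r_AUD = 0.0494 + 0.021689 = 0.071089
r_AUD = 7.11%

7.11%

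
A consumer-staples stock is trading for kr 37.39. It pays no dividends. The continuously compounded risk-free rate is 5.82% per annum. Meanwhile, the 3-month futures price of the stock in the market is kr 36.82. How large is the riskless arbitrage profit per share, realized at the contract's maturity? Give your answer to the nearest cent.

kr 1.12 per share

Fair futures: F* = S·e^(carry·T), with carry = r = 0.0582
F* = 37.39 · e^(0.0582 × 3/12) = 37.39 · e^0.014550 = 37.39 × 1.014656 = kr 37.9380
Market kr 36.82 < fair kr 37.9380: forward underpriced → reverse cash-and-carry (short spot, go long the forward).
At maturity, profit = |F_mkt − F*| = |36.82 − 37.9380| = kr 1.12 per share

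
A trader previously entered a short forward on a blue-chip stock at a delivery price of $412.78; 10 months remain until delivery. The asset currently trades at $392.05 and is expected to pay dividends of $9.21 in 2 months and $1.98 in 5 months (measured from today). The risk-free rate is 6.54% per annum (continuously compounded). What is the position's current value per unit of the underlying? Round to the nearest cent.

PV(remaining dividends) I = 9.21·e^(−0.0654·2/12) + 1.98·e^(−0.0654·5/12) = 11.0369
Current forward F = (S − I)·e^(rT) = (392.05 − 11.0369)·e^(0.0654·10/12) = 381.0131 × 1.056012 = 402.3544
Value (long) = (F − K)·e^(−rT) = (402.3544 − 412.78) × 0.946959 = -9.8726
Short position value = −(long value) = $9.87

$9.87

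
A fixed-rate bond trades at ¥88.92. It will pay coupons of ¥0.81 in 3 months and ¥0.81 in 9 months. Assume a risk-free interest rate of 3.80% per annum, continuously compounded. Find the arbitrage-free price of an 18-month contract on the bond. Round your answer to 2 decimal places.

¥92.45

PV(coupons) I = 0.81·e^(−0.0380·3/12) + 0.81·e^(−0.0380·9/12)
I = 0.8023 + 0.7872 = 1.5895
F = (S − I)·e^(rT) = (88.92 − 1.5895) · e^(0.0380·18/12)
= 87.3305 · e^0.057000 = 87.3305 × 1.058656 = ¥92.45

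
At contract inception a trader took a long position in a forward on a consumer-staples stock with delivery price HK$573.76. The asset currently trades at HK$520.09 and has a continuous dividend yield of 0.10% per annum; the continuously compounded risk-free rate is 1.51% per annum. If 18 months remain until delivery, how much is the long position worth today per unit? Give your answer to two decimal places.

Current fair forward for the remaining 18 months: F = S·e^((r − q)·T), (r − q) = 0.0151 − 0.0010 = 0.0141
F = 520.09 · e^(0.0141 × 18/12) = 520.09 × 1.021375 = 531.2069
Value of long forward = (F − K)·e^(−rT) = (531.2069 − 573.76) · e^(−0.0151·18/12)
= -42.5531 × 0.977605 = -41.60

-HK$41.60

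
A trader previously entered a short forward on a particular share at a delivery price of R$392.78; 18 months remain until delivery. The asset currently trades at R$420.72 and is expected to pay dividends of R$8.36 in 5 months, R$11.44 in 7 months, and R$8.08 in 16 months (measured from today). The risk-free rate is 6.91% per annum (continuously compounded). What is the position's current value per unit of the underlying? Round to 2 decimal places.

PV(remaining dividends) I = 8.36·e^(−0.0691·5/12) + 11.44·e^(−0.0691·7/12) + 8.08·e^(−0.0691·16/12) = 26.4796
Current forward F = (S − I)·e^(rT) = (420.72 − 26.4796)·e^(0.0691·18/12) = 394.2404 × 1.109212 = 437.2962
Value (long) = (F − K)·e^(−rT) = (437.2962 − 392.78) × 0.901541 = 40.1332
Short position value = −(long value) = -R$40.13

-R$40.13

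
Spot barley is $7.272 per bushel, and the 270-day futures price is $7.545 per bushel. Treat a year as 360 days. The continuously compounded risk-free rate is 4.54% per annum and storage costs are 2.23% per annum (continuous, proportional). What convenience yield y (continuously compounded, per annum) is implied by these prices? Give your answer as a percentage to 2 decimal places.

1.86%

F = S·e^((r+u−y)T) ⇒ (r+u−y) = ln(F/S)/T
ln(7.545/7.272) = 0.036854; /T ⇒ 0.049139
y = r + u − ln(F/S)/T = 0.0454 + 0.0223 − 0.049139 = 0.018561
y = 1.86%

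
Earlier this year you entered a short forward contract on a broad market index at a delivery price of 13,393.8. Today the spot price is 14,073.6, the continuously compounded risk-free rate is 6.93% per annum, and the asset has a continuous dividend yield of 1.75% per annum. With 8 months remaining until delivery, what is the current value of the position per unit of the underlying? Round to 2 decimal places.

-1121.28

Current fair forward for the remaining 8 months: F = S·e^((r − q)·T), (r − q) = 0.0693 − 0.0175 = 0.0518
F = 14073.6 · e^(0.0518 × 8/12) = 14073.6 × 1.03513653 = 14568.0975
Value of long forward = (F − K)·e^(−rT) = (14568.0975 − 13393.8) · e^(−0.0693·8/12)
= 1174.2975 × 0.95485097 = 1121.28
Short position value = −(long value) = -1121.28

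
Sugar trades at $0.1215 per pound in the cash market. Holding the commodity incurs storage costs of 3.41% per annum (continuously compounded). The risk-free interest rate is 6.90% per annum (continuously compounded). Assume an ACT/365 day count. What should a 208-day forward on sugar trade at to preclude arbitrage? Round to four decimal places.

$0.1289 per pound

Net carry = r + u − y = 0.0690 + 0.0341 − 0.0000 = 0.1031
F = S·e^((r+u−y)T) = 0.1215 · e^(0.1031 × 208/365) = 0.1215 · e^0.058753
= 0.1215 × 1.060513 = $0.1289 per pound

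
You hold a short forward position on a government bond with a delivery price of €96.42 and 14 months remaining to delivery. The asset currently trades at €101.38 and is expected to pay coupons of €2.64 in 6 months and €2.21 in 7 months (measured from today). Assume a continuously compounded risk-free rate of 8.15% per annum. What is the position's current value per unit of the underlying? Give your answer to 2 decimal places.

-€9.06

PV(remaining coupons) I = 2.64·e^(−0.0815·6/12) + 2.21·e^(−0.0815·7/12) = 4.6420
Current forward F = (S − I)·e^(rT) = (101.38 − 4.6420)·e^(0.0815·14/12) = 96.7380 × 1.099750 = 106.3876
Value (long) = (F − K)·e^(−rT) = (106.3876 − 96.42) × 0.909297 = 9.0635
Short position value = −(long value) = -€9.06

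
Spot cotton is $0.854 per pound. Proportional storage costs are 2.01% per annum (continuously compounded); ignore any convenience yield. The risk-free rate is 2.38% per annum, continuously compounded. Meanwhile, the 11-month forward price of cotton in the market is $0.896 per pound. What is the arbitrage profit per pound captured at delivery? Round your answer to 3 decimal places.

$0.007 per pound

Fair forward: F* = S·e^(carry·T), with carry = (r + u) = 0.0238 + 0.0201 = 0.0439
F* = 0.854 · e^(0.0439 × 11/12) = 0.854 · e^0.040242 = 0.854 × 1.041063 = $0.8891
Market $0.896 > fair $0.8891: forward overpriced → cash-and-carry (buy spot, short the forward).
At maturity, profit = |F_mkt − F*| = |0.896 − 0.8891| = $0.007 per pound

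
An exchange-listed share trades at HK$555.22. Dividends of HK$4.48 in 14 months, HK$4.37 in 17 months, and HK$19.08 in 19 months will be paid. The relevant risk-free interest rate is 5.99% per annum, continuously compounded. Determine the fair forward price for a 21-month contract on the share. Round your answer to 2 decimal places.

HK$588.21

PV(dividends) I = 4.48·e^(−0.0599·14/12) + 4.37·e^(−0.0599·17/12) + 19.08·e^(−0.0599·19/12)
I = 4.1776 + 4.0145 + 17.3536 = 25.5457
F = (S − I)·e^(rT) = (555.22 − 25.5457) · e^(0.0599·21/12)
= 529.6743 · e^0.104825 = 529.6743 × 1.110516 = HK$588.21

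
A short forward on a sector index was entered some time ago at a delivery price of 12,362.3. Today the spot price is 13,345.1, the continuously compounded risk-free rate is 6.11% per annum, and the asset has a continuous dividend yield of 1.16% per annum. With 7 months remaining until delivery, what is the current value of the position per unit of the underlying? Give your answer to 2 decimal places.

Current fair forward for the remaining 7 months: F = S·e^((r − q)·T), (r − q) = 0.0611 − 0.0116 = 0.0495
F = 13345.1 · e^(0.0495 × 7/12) = 13345.1 × 1.02929592 = 13736.0570
Value of long forward = (F − K)·e^(−rT) = (13736.0570 − 12362.3) · e^(−0.0611·7/12)
= 1373.7570 × 0.96498602 = 1325.66
Short position value = −(long value) = -1325.66

-1325.66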